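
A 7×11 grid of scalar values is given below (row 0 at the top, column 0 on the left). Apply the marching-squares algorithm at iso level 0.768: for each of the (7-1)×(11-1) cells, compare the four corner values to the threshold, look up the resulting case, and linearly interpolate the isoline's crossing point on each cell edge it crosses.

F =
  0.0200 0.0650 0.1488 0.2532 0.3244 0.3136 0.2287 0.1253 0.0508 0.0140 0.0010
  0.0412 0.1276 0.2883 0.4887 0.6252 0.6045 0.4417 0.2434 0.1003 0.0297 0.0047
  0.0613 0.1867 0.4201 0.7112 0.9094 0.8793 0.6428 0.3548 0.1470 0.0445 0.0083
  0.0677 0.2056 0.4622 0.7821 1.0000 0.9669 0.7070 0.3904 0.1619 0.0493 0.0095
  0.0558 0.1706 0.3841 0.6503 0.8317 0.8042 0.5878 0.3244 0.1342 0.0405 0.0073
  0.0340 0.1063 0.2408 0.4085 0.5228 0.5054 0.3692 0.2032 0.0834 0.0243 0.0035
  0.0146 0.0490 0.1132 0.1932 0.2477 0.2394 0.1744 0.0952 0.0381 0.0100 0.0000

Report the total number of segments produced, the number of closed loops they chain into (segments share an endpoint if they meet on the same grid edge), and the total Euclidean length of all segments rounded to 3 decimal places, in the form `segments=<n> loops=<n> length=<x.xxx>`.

segments=12 loops=1 length=8.594

cell (1,3): code 0100 → (1.502,4.000)–(2.000,3.287)
cell (1,4): code 1100 → (1.595,5.000)–(1.502,4.000)
cell (1,5): code 1000 → (2.000,5.471)–(1.595,5.000)
cell (2,2): code 0100 → (2.801,3.000)–(3.000,2.956)
cell (2,3): code 1110 → (2.000,3.287)–(2.801,3.000)
cell (2,5): code 1001 → (3.000,5.765)–(2.000,5.471)
cell (3,2): code 0010 → (3.000,2.956)–(3.107,3.000)
cell (3,3): code 0111 → (3.107,3.000)–(4.000,3.649)
cell (3,5): code 1001 → (4.000,5.167)–(3.000,5.765)
cell (4,3): code 0010 → (4.000,3.649)–(4.206,4.000)
cell (4,4): code 0011 → (4.206,4.000)–(4.121,5.000)
cell (4,5): code 0001 → (4.121,5.000)–(4.000,5.167)
total: 12 segments, chained into 1 closed loop(s), length Σ = 8.594114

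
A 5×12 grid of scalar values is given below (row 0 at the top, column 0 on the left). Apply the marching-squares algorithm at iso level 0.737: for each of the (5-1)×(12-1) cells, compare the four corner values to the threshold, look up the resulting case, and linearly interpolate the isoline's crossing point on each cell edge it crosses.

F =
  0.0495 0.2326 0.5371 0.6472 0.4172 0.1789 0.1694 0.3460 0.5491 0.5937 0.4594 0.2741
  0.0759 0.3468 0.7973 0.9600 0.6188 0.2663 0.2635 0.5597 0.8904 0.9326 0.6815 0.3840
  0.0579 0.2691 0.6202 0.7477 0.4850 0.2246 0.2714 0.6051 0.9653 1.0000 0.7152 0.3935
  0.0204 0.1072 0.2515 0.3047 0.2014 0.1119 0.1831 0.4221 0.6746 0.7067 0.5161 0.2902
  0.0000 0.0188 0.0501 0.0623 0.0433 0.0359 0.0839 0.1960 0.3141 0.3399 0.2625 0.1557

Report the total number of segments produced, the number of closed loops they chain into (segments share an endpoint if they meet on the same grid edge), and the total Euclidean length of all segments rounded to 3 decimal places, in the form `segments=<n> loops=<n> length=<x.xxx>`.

cell (0,1): code 0100 → (0.768,2.000)–(1.000,1.866)
cell (0,2): code 1100 → (0.287,3.000)–(0.768,2.000)
cell (0,3): code 1000 → (1.000,3.654)–(0.287,3.000)
cell (0,7): code 0100 → (0.551,8.000)–(1.000,7.536)
cell (0,8): code 1100 → (0.423,9.000)–(0.551,8.000)
cell (0,9): code 1000 → (1.000,9.779)–(0.423,9.000)
cell (1,1): code 0010 → (1.000,1.866)–(1.340,2.000)
cell (1,2): code 0111 → (1.340,2.000)–(2.000,2.916)
cell (1,3): code 1001 → (2.000,3.041)–(1.000,3.654)
cell (1,7): code 0110 → (1.000,7.536)–(2.000,7.366)
cell (1,9): code 1001 → (2.000,9.923)–(1.000,9.779)
cell (2,2): code 0010 → (2.000,2.916)–(2.024,3.000)
cell (2,3): code 0001 → (2.024,3.000)–(2.000,3.041)
cell (2,7): code 0010 → (2.000,7.366)–(2.785,8.000)
cell (2,8): code 0011 → (2.785,8.000)–(2.897,9.000)
cell (2,9): code 0001 → (2.897,9.000)–(2.000,9.923)
total: 16 segments, chained into 2 closed loop(s), length Σ = 13.097491

segments=16 loops=2 length=13.097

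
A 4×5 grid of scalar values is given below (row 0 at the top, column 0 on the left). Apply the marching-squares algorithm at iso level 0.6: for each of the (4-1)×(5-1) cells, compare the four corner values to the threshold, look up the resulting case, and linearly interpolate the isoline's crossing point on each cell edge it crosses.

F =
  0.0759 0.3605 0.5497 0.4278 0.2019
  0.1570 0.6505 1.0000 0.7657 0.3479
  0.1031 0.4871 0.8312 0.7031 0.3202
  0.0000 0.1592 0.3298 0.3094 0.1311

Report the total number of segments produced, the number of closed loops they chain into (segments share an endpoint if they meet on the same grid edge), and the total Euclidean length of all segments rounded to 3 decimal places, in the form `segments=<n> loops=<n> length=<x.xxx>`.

cell (0,0): code 0100 → (0.826,1.000)–(1.000,0.898)
cell (0,1): code 1100 → (0.112,2.000)–(0.826,1.000)
cell (0,2): code 1100 → (0.510,3.000)–(0.112,2.000)
cell (0,3): code 1000 → (1.000,3.397)–(0.510,3.000)
cell (1,0): code 0010 → (1.000,0.898)–(1.309,1.000)
cell (1,1): code 0111 → (1.309,1.000)–(2.000,1.328)
cell (1,3): code 1001 → (2.000,3.269)–(1.000,3.397)
cell (2,1): code 0010 → (2.000,1.328)–(2.461,2.000)
cell (2,2): code 0011 → (2.461,2.000)–(2.262,3.000)
cell (2,3): code 0001 → (2.262,3.000)–(2.000,3.269)
total: 10 segments, chained into 1 closed loop(s), length Σ = 7.446441

segments=10 loops=1 length=7.446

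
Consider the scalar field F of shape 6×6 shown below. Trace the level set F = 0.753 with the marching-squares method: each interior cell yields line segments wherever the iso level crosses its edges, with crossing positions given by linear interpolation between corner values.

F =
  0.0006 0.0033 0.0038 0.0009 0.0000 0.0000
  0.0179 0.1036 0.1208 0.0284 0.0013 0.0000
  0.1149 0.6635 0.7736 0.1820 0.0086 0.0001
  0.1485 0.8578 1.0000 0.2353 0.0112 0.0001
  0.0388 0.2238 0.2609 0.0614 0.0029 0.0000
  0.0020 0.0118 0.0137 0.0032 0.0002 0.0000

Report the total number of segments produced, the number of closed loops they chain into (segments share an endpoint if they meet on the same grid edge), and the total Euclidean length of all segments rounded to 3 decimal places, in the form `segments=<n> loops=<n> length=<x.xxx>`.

cell (1,1): code 0100 → (1.968,2.000)–(2.000,1.813)
cell (1,2): code 1000 → (2.000,2.035)–(1.968,2.000)
cell (2,0): code 0100 → (2.461,1.000)–(3.000,0.852)
cell (2,1): code 1110 → (2.000,1.813)–(2.461,1.000)
cell (2,2): code 1001 → (3.000,2.323)–(2.000,2.035)
cell (3,0): code 0010 → (3.000,0.852)–(3.165,1.000)
cell (3,1): code 0011 → (3.165,1.000)–(3.334,2.000)
cell (3,2): code 0001 → (3.334,2.000)–(3.000,2.323)
total: 8 segments, chained into 1 closed loop(s), length Σ = 4.471653

segments=8 loops=1 length=4.472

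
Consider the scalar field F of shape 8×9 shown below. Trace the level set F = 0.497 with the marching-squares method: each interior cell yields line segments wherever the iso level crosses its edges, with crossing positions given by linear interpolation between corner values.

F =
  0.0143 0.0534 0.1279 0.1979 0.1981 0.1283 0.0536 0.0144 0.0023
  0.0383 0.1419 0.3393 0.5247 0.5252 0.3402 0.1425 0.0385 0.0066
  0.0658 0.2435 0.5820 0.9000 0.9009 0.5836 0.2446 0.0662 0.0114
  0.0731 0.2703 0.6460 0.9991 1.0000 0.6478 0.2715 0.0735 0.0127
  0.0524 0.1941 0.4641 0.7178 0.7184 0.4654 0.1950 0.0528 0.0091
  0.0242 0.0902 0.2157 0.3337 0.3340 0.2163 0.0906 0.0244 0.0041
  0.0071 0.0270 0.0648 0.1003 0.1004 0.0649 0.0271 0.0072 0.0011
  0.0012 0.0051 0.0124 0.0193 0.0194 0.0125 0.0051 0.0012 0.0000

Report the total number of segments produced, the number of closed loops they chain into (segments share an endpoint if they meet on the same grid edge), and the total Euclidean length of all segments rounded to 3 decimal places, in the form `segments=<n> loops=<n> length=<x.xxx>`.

segments=16 loops=1 length=11.727

cell (0,2): code 0100 → (0.915,3.000)–(1.000,2.851)
cell (0,3): code 1100 → (0.914,4.000)–(0.915,3.000)
cell (0,4): code 1000 → (1.000,4.152)–(0.914,4.000)
cell (1,1): code 0100 → (1.650,2.000)–(2.000,1.749)
cell (1,2): code 1110 → (1.000,2.851)–(1.650,2.000)
cell (1,4): code 1101 → (1.644,5.000)–(1.000,4.152)
cell (1,5): code 1000 → (2.000,5.255)–(1.644,5.000)
cell (2,1): code 0110 → (2.000,1.749)–(3.000,1.603)
cell (2,5): code 1001 → (3.000,5.401)–(2.000,5.255)
cell (3,1): code 0010 → (3.000,1.603)–(3.819,2.000)
cell (3,2): code 0111 → (3.819,2.000)–(4.000,2.130)
cell (3,4): code 1011 → (4.000,4.875)–(3.827,5.000)
cell (3,5): code 0001 → (3.827,5.000)–(3.000,5.401)
cell (4,2): code 0010 → (4.000,2.130)–(4.575,3.000)
cell (4,3): code 0011 → (4.575,3.000)–(4.576,4.000)
cell (4,4): code 0001 → (4.576,4.000)–(4.000,4.875)
total: 16 segments, chained into 1 closed loop(s), length Σ = 11.727494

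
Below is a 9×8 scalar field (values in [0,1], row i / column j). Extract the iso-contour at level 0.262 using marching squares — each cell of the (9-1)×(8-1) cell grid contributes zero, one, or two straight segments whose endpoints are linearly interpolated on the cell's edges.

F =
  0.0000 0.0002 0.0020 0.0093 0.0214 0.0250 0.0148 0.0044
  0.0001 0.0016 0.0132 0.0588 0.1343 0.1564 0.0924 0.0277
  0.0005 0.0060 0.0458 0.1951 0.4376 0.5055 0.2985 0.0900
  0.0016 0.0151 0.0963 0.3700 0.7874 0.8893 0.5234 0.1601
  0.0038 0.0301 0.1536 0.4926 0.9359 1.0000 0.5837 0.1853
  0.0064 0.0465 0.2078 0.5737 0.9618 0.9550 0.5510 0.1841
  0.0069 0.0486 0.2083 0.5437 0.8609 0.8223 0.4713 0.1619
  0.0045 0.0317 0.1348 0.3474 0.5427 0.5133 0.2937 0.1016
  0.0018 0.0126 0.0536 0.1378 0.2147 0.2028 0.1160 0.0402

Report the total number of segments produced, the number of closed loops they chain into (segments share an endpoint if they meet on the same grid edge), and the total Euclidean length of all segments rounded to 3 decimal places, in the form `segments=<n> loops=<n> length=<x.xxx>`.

segments=20 loops=1 length=18.028

cell (1,3): code 0100 → (1.421,4.000)–(2.000,3.276)
cell (1,4): code 1100 → (1.302,5.000)–(1.421,4.000)
cell (1,5): code 1100 → (1.823,6.000)–(1.302,5.000)
cell (1,6): code 1000 → (2.000,6.175)–(1.823,6.000)
cell (2,2): code 0100 → (2.383,3.000)–(3.000,2.605)
cell (2,3): code 1110 → (2.000,3.276)–(2.383,3.000)
cell (2,6): code 1001 → (3.000,6.720)–(2.000,6.175)
cell (3,2): code 0110 → (3.000,2.605)–(4.000,2.320)
cell (3,6): code 1001 → (4.000,6.807)–(3.000,6.720)
cell (4,2): code 0110 → (4.000,2.320)–(5.000,2.148)
cell (4,6): code 1001 → (5.000,6.788)–(4.000,6.807)
cell (5,2): code 0110 → (5.000,2.148)–(6.000,2.160)
cell (5,6): code 1001 → (6.000,6.676)–(5.000,6.788)
cell (6,2): code 0110 → (6.000,2.160)–(7.000,2.598)
cell (6,6): code 1001 → (7.000,6.165)–(6.000,6.676)
cell (7,2): code 0010 → (7.000,2.598)–(7.407,3.000)
cell (7,3): code 0011 → (7.407,3.000)–(7.856,4.000)
cell (7,4): code 0011 → (7.856,4.000)–(7.809,5.000)
cell (7,5): code 0011 → (7.809,5.000)–(7.178,6.000)
cell (7,6): code 0001 → (7.178,6.000)–(7.000,6.165)
total: 20 segments, chained into 1 closed loop(s), length Σ = 18.027959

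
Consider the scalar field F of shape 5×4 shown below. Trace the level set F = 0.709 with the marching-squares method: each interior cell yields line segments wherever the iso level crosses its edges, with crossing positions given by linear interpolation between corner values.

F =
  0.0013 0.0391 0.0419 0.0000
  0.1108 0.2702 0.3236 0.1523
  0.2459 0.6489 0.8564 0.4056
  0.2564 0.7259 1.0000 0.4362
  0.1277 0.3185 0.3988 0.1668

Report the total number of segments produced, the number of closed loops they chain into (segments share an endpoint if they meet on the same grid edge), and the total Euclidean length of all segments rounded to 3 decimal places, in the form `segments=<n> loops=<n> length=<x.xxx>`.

segments=8 loops=1 length=5.119

cell (1,1): code 0100 → (1.723,2.000)–(2.000,1.290)
cell (1,2): code 1000 → (2.000,2.327)–(1.723,2.000)
cell (2,0): code 0100 → (2.781,1.000)–(3.000,0.964)
cell (2,1): code 1110 → (2.000,1.290)–(2.781,1.000)
cell (2,2): code 1001 → (3.000,2.516)–(2.000,2.327)
cell (3,0): code 0010 → (3.000,0.964)–(3.041,1.000)
cell (3,1): code 0011 → (3.041,1.000)–(3.484,2.000)
cell (3,2): code 0001 → (3.484,2.000)–(3.000,2.516)
total: 8 segments, chained into 1 closed loop(s), length Σ = 5.119380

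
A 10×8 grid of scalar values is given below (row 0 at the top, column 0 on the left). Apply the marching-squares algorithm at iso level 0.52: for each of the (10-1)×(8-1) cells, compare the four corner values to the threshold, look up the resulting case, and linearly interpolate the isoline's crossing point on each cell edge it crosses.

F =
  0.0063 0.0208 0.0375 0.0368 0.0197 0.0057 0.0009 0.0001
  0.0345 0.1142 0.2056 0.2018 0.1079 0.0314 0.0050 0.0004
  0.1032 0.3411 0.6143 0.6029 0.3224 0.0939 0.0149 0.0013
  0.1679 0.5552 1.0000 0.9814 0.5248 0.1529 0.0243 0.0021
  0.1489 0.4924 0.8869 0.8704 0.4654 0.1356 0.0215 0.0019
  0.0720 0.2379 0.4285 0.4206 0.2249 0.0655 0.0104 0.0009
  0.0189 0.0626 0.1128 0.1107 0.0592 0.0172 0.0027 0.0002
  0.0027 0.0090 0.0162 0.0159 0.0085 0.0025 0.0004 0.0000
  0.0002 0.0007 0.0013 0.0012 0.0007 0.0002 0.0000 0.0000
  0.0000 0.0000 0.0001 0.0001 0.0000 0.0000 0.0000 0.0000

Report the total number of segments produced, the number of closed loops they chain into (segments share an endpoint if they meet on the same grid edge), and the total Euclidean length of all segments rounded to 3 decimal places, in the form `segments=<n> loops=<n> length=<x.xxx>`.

cell (1,1): code 0100 → (1.769,2.000)–(2.000,1.655)
cell (1,2): code 1100 → (1.793,3.000)–(1.769,2.000)
cell (1,3): code 1000 → (2.000,3.296)–(1.793,3.000)
cell (2,0): code 0100 → (2.836,1.000)–(3.000,0.909)
cell (2,1): code 1110 → (2.000,1.655)–(2.836,1.000)
cell (2,3): code 1101 → (2.976,4.000)–(2.000,3.296)
cell (2,4): code 1000 → (3.000,4.013)–(2.976,4.000)
cell (3,0): code 0010 → (3.000,0.909)–(3.561,1.000)
cell (3,1): code 0111 → (3.561,1.000)–(4.000,1.070)
cell (3,3): code 1011 → (4.000,3.865)–(3.081,4.000)
cell (3,4): code 0001 → (3.081,4.000)–(3.000,4.013)
cell (4,1): code 0010 → (4.000,1.070)–(4.800,2.000)
cell (4,2): code 0011 → (4.800,2.000)–(4.779,3.000)
cell (4,3): code 0001 → (4.779,3.000)–(4.000,3.865)
total: 14 segments, chained into 1 closed loop(s), length Σ = 9.671680

segments=14 loops=1 length=9.672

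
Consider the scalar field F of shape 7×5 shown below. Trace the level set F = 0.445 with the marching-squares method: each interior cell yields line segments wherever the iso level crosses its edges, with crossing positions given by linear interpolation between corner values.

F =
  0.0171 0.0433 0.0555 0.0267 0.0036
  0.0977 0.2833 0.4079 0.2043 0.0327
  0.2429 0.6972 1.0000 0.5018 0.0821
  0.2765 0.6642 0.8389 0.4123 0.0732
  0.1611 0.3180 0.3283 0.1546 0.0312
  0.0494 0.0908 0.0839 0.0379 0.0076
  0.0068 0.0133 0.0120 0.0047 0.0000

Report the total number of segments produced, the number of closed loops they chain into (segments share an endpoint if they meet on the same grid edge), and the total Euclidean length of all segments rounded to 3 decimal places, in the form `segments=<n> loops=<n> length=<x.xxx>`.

cell (1,0): code 0100 → (1.391,1.000)–(2.000,0.445)
cell (1,1): code 1100 → (1.063,2.000)–(1.391,1.000)
cell (1,2): code 1100 → (1.809,3.000)–(1.063,2.000)
cell (1,3): code 1000 → (2.000,3.135)–(1.809,3.000)
cell (2,0): code 0110 → (2.000,0.445)–(3.000,0.435)
cell (2,2): code 1011 → (3.000,2.923)–(2.635,3.000)
cell (2,3): code 0001 → (2.635,3.000)–(2.000,3.135)
cell (3,0): code 0010 → (3.000,0.435)–(3.633,1.000)
cell (3,1): code 0011 → (3.633,1.000)–(3.771,2.000)
cell (3,2): code 0001 → (3.771,2.000)–(3.000,2.923)
total: 10 segments, chained into 1 closed loop(s), length Σ = 8.442443

segments=10 loops=1 length=8.442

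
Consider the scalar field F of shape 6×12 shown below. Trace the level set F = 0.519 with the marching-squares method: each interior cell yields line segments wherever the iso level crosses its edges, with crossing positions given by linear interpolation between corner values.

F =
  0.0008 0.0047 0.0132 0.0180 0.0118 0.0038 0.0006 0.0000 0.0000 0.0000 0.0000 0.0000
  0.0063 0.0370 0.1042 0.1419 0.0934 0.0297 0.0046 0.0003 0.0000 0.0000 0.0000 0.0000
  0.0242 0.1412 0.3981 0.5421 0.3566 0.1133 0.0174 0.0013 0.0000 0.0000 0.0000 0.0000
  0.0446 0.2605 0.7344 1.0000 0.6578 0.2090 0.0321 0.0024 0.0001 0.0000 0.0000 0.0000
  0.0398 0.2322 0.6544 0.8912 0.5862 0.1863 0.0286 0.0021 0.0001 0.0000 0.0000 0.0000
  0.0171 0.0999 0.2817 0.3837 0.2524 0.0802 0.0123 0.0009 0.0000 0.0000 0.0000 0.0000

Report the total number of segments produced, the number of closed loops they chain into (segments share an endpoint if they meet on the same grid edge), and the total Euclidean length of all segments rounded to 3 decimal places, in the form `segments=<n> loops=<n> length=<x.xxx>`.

segments=12 loops=1 length=8.554

cell (1,2): code 0100 → (1.942,3.000)–(2.000,2.840)
cell (1,3): code 1000 → (2.000,3.125)–(1.942,3.000)
cell (2,1): code 0100 → (2.360,2.000)–(3.000,1.545)
cell (2,2): code 1110 → (2.000,2.840)–(2.360,2.000)
cell (2,3): code 1101 → (2.539,4.000)–(2.000,3.125)
cell (2,4): code 1000 → (3.000,4.309)–(2.539,4.000)
cell (3,1): code 0110 → (3.000,1.545)–(4.000,1.679)
cell (3,4): code 1001 → (4.000,4.168)–(3.000,4.309)
cell (4,1): code 0010 → (4.000,1.679)–(4.363,2.000)
cell (4,2): code 0011 → (4.363,2.000)–(4.733,3.000)
cell (4,3): code 0011 → (4.733,3.000)–(4.201,4.000)
cell (4,4): code 0001 → (4.201,4.000)–(4.000,4.168)
total: 12 segments, chained into 1 closed loop(s), length Σ = 8.554312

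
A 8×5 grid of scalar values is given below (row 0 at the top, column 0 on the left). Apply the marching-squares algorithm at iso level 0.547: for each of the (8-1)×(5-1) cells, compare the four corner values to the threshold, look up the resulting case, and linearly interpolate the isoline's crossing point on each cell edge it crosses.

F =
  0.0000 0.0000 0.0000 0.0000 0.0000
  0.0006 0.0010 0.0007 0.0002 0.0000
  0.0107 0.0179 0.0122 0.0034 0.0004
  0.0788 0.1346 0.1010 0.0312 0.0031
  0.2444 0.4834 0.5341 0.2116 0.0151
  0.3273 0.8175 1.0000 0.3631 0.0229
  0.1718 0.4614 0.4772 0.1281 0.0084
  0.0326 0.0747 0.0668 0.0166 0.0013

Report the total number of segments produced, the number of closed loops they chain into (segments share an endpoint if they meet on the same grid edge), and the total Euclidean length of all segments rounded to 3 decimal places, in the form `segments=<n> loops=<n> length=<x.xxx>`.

cell (4,0): code 0100 → (4.190,1.000)–(5.000,0.448)
cell (4,1): code 1100 → (4.028,2.000)–(4.190,1.000)
cell (4,2): code 1000 → (5.000,2.711)–(4.028,2.000)
cell (5,0): code 0010 → (5.000,0.448)–(5.760,1.000)
cell (5,1): code 0011 → (5.760,1.000)–(5.866,2.000)
cell (5,2): code 0001 → (5.866,2.000)–(5.000,2.711)
total: 6 segments, chained into 1 closed loop(s), length Σ = 6.263247

segments=6 loops=1 length=6.263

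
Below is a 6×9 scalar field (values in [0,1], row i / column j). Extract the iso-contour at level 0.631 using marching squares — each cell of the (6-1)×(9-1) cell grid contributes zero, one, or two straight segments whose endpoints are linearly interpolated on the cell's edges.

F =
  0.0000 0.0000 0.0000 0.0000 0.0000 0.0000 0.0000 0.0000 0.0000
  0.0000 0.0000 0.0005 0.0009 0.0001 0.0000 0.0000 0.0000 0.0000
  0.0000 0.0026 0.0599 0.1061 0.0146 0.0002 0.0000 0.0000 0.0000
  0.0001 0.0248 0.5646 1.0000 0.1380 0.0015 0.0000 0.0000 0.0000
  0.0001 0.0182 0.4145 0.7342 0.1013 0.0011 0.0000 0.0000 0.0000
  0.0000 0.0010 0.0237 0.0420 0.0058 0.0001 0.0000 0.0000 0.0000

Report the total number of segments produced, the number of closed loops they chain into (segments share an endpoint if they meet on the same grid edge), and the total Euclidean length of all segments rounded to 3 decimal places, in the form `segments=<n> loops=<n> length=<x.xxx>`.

segments=6 loops=1 length=4.278

cell (2,2): code 0100 → (2.587,3.000)–(3.000,2.153)
cell (2,3): code 1000 → (3.000,3.428)–(2.587,3.000)
cell (3,2): code 0110 → (3.000,2.153)–(4.000,2.677)
cell (3,3): code 1001 → (4.000,3.163)–(3.000,3.428)
cell (4,2): code 0010 → (4.000,2.677)–(4.149,3.000)
cell (4,3): code 0001 → (4.149,3.000)–(4.000,3.163)
total: 6 segments, chained into 1 closed loop(s), length Σ = 4.277695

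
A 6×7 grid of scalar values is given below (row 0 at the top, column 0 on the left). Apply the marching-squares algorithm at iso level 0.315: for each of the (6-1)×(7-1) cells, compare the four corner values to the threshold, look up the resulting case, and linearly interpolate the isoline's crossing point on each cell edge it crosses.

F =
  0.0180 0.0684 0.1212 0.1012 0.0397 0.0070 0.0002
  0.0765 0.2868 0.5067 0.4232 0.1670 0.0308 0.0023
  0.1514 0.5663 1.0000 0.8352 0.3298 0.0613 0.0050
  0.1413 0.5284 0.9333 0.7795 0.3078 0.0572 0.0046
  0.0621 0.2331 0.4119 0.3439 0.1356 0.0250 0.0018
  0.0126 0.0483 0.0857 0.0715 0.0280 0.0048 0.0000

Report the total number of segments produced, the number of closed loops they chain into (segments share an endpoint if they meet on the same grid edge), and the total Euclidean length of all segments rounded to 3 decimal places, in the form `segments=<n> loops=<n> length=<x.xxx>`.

cell (0,1): code 0100 → (0.503,2.000)–(1.000,1.128)
cell (0,2): code 1100 → (0.664,3.000)–(0.503,2.000)
cell (0,3): code 1000 → (1.000,3.422)–(0.664,3.000)
cell (1,0): code 0100 → (1.101,1.000)–(2.000,0.394)
cell (1,1): code 1110 → (1.000,1.128)–(1.101,1.000)
cell (1,3): code 1101 → (1.909,4.000)–(1.000,3.422)
cell (1,4): code 1000 → (2.000,4.055)–(1.909,4.000)
cell (2,0): code 0110 → (2.000,0.394)–(3.000,0.449)
cell (2,3): code 1011 → (3.000,3.985)–(2.673,4.000)
cell (2,4): code 0001 → (2.673,4.000)–(2.000,4.055)
cell (3,0): code 0010 → (3.000,0.449)–(3.723,1.000)
cell (3,1): code 0111 → (3.723,1.000)–(4.000,1.458)
cell (3,3): code 1001 → (4.000,3.139)–(3.000,3.985)
cell (4,1): code 0010 → (4.000,1.458)–(4.297,2.000)
cell (4,2): code 0011 → (4.297,2.000)–(4.106,3.000)
cell (4,3): code 0001 → (4.106,3.000)–(4.000,3.139)
total: 16 segments, chained into 1 closed loop(s), length Σ = 11.555995

segments=16 loops=1 length=11.556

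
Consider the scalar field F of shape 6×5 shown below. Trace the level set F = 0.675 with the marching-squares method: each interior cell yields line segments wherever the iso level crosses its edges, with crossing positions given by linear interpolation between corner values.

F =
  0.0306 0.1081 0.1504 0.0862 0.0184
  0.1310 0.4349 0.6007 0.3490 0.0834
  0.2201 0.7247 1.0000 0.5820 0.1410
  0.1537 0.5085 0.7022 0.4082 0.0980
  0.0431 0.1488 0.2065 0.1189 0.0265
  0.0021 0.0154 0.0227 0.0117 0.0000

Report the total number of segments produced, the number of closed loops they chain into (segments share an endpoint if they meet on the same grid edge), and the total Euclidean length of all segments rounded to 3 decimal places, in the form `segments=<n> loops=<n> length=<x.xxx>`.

segments=8 loops=1 length=5.387

cell (1,0): code 0100 → (1.829,1.000)–(2.000,0.902)
cell (1,1): code 1100 → (1.186,2.000)–(1.829,1.000)
cell (1,2): code 1000 → (2.000,2.778)–(1.186,2.000)
cell (2,0): code 0010 → (2.000,0.902)–(2.230,1.000)
cell (2,1): code 0111 → (2.230,1.000)–(3.000,1.860)
cell (2,2): code 1001 → (3.000,2.093)–(2.000,2.778)
cell (3,1): code 0010 → (3.000,1.860)–(3.055,2.000)
cell (3,2): code 0001 → (3.055,2.000)–(3.000,2.093)
total: 8 segments, chained into 1 closed loop(s), length Σ = 5.386592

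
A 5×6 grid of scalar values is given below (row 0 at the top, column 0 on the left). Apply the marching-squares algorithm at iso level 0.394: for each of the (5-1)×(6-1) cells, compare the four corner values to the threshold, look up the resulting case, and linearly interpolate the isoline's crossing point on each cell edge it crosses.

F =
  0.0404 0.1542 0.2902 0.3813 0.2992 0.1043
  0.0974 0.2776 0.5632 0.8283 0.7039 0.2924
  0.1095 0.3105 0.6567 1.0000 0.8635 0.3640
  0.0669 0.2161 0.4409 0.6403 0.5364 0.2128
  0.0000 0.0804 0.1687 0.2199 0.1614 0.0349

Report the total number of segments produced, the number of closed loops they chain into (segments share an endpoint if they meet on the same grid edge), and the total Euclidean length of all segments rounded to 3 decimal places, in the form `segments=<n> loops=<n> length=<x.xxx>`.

segments=12 loops=1 length=11.258

cell (0,1): code 0100 → (0.380,2.000)–(1.000,1.408)
cell (0,2): code 1100 → (0.028,3.000)–(0.380,2.000)
cell (0,3): code 1100 → (0.234,4.000)–(0.028,3.000)
cell (0,4): code 1000 → (1.000,4.753)–(0.234,4.000)
cell (1,1): code 0110 → (1.000,1.408)–(2.000,1.241)
cell (1,4): code 1001 → (2.000,4.940)–(1.000,4.753)
cell (2,1): code 0110 → (2.000,1.241)–(3.000,1.791)
cell (2,4): code 1001 → (3.000,4.440)–(2.000,4.940)
cell (3,1): code 0010 → (3.000,1.791)–(3.172,2.000)
cell (3,2): code 0011 → (3.172,2.000)–(3.586,3.000)
cell (3,3): code 0011 → (3.586,3.000)–(3.380,4.000)
cell (3,4): code 0001 → (3.380,4.000)–(3.000,4.440)
total: 12 segments, chained into 1 closed loop(s), length Σ = 11.257843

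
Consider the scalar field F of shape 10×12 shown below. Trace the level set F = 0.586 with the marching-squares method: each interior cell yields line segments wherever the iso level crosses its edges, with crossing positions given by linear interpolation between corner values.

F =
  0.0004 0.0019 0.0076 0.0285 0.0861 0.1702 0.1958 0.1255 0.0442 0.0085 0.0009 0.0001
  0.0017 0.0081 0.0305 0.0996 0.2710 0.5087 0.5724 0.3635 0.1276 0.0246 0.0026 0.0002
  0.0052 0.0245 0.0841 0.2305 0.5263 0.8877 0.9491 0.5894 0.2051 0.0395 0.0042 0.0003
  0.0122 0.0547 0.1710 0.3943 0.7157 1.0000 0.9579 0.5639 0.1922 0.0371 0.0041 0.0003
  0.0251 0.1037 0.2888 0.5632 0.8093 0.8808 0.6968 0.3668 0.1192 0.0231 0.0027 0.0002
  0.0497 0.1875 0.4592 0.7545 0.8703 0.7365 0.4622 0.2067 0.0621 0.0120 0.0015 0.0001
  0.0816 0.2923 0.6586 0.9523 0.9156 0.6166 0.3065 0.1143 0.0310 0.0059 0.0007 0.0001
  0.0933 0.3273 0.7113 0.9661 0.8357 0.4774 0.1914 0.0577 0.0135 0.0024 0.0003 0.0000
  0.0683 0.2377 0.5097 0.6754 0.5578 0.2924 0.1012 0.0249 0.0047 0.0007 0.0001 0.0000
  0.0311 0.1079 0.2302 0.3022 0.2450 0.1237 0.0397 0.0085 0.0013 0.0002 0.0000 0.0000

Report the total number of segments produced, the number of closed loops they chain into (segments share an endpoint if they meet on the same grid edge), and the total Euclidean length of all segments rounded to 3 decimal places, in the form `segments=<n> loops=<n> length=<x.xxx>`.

segments=26 loops=1 length=18.928

cell (1,4): code 0100 → (1.204,5.000)–(2.000,4.165)
cell (1,5): code 1100 → (1.036,6.000)–(1.204,5.000)
cell (1,6): code 1100 → (1.985,7.000)–(1.036,6.000)
cell (1,7): code 1000 → (2.000,7.009)–(1.985,7.000)
cell (2,3): code 0100 → (2.315,4.000)–(3.000,3.596)
cell (2,4): code 1110 → (2.000,4.165)–(2.315,4.000)
cell (2,6): code 1011 → (3.000,6.944)–(2.133,7.000)
cell (2,7): code 0001 → (2.133,7.000)–(2.000,7.009)
cell (3,3): code 0110 → (3.000,3.596)–(4.000,3.093)
cell (3,6): code 1001 → (4.000,6.336)–(3.000,6.944)
cell (4,2): code 0100 → (4.119,3.000)–(5.000,2.429)
cell (4,3): code 1110 → (4.000,3.093)–(4.119,3.000)
cell (4,5): code 1011 → (5.000,5.549)–(4.472,6.000)
cell (4,6): code 0001 → (4.472,6.000)–(4.000,6.336)
cell (5,1): code 0100 → (5.636,2.000)–(6.000,1.802)
cell (5,2): code 1110 → (5.000,2.429)–(5.636,2.000)
cell (5,5): code 1001 → (6.000,5.099)–(5.000,5.549)
cell (6,1): code 0110 → (6.000,1.802)–(7.000,1.674)
cell (6,4): code 1011 → (7.000,4.697)–(6.220,5.000)
cell (6,5): code 0001 → (6.220,5.000)–(6.000,5.099)
cell (7,1): code 0010 → (7.000,1.674)–(7.622,2.000)
cell (7,2): code 0111 → (7.622,2.000)–(8.000,2.460)
cell (7,3): code 1011 → (8.000,3.760)–(7.899,4.000)
cell (7,4): code 0001 → (7.899,4.000)–(7.000,4.697)
cell (8,2): code 0010 → (8.000,2.460)–(8.240,3.000)
cell (8,3): code 0001 → (8.240,3.000)–(8.000,3.760)
total: 26 segments, chained into 1 closed loop(s), length Σ = 18.928198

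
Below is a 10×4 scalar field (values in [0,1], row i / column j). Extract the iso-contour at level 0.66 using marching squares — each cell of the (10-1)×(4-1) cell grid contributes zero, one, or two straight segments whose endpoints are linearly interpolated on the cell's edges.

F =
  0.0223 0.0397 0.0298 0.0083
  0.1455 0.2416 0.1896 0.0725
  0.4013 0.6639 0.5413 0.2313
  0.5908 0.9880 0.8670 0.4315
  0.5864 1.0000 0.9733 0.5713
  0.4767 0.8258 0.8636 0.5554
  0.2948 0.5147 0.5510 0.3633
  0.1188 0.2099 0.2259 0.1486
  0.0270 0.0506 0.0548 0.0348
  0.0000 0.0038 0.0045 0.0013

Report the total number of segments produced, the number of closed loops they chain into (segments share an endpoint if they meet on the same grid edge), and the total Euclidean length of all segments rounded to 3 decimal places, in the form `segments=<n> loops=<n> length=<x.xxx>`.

segments=12 loops=1 length=9.926

cell (1,0): code 0100 → (1.991,1.000)–(2.000,0.985)
cell (1,1): code 1000 → (2.000,1.032)–(1.991,1.000)
cell (2,0): code 0110 → (2.000,0.985)–(3.000,0.174)
cell (2,1): code 1101 → (2.364,2.000)–(2.000,1.032)
cell (2,2): code 1000 → (3.000,2.475)–(2.364,2.000)
cell (3,0): code 0110 → (3.000,0.174)–(4.000,0.178)
cell (3,2): code 1001 → (4.000,2.779)–(3.000,2.475)
cell (4,0): code 0110 → (4.000,0.178)–(5.000,0.525)
cell (4,2): code 1001 → (5.000,2.661)–(4.000,2.779)
cell (5,0): code 0010 → (5.000,0.525)–(5.533,1.000)
cell (5,1): code 0011 → (5.533,1.000)–(5.651,2.000)
cell (5,2): code 0001 → (5.651,2.000)–(5.000,2.661)
total: 12 segments, chained into 1 closed loop(s), length Σ = 9.925532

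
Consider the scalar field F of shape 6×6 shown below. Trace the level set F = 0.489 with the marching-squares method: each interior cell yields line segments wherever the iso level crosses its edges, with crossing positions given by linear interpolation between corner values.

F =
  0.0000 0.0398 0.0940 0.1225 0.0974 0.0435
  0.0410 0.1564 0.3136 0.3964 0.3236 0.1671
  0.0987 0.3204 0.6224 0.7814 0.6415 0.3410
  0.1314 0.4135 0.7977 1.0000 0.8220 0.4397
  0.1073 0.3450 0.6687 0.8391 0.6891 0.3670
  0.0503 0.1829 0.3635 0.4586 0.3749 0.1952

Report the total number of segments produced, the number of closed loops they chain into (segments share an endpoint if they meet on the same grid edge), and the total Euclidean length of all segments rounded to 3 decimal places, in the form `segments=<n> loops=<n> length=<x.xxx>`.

segments=12 loops=1 length=11.387

cell (1,1): code 0100 → (1.568,2.000)–(2.000,1.558)
cell (1,2): code 1100 → (1.241,3.000)–(1.568,2.000)
cell (1,3): code 1100 → (1.520,4.000)–(1.241,3.000)
cell (1,4): code 1000 → (2.000,4.507)–(1.520,4.000)
cell (2,1): code 0110 → (2.000,1.558)–(3.000,1.197)
cell (2,4): code 1001 → (3.000,4.871)–(2.000,4.507)
cell (3,1): code 0110 → (3.000,1.197)–(4.000,1.445)
cell (3,4): code 1001 → (4.000,4.621)–(3.000,4.871)
cell (4,1): code 0010 → (4.000,1.445)–(4.589,2.000)
cell (4,2): code 0011 → (4.589,2.000)–(4.920,3.000)
cell (4,3): code 0011 → (4.920,3.000)–(4.637,4.000)
cell (4,4): code 0001 → (4.637,4.000)–(4.000,4.621)
total: 12 segments, chained into 1 closed loop(s), length Σ = 11.387110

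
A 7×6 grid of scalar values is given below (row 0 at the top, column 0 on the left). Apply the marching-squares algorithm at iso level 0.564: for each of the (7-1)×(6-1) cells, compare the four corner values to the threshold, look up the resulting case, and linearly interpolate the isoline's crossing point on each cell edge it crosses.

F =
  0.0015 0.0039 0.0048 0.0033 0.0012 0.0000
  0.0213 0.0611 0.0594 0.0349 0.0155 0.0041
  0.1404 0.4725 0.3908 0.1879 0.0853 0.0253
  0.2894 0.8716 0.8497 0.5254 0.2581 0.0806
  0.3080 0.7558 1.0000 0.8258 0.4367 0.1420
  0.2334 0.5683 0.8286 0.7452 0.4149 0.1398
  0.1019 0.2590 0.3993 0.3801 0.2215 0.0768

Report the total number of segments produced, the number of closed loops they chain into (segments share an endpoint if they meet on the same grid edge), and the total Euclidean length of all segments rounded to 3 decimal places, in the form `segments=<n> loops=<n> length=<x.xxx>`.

segments=12 loops=1 length=10.329

cell (2,0): code 0100 → (2.229,1.000)–(3.000,0.472)
cell (2,1): code 1100 → (2.377,2.000)–(2.229,1.000)
cell (2,2): code 1000 → (3.000,2.881)–(2.377,2.000)
cell (3,0): code 0110 → (3.000,0.472)–(4.000,0.572)
cell (3,2): code 1101 → (3.128,3.000)–(3.000,2.881)
cell (3,3): code 1000 → (4.000,3.673)–(3.128,3.000)
cell (4,0): code 0110 → (4.000,0.572)–(5.000,0.987)
cell (4,3): code 1001 → (5.000,3.549)–(4.000,3.673)
cell (5,0): code 0010 → (5.000,0.987)–(5.014,1.000)
cell (5,1): code 0011 → (5.014,1.000)–(5.616,2.000)
cell (5,2): code 0011 → (5.616,2.000)–(5.496,3.000)
cell (5,3): code 0001 → (5.496,3.000)–(5.000,3.549)
total: 12 segments, chained into 1 closed loop(s), length Σ = 10.329163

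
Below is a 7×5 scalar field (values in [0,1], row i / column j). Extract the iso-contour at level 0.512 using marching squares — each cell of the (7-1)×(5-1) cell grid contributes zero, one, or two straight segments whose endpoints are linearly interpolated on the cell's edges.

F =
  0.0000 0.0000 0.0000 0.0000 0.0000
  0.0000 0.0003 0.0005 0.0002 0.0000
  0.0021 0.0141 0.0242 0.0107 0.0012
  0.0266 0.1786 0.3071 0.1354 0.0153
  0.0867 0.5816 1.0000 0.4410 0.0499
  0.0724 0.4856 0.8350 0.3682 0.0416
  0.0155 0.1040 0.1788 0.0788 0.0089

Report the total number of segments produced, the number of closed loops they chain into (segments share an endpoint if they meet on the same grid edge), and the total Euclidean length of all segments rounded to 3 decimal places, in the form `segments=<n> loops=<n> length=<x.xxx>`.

segments=8 loops=1 length=6.413

cell (3,0): code 0100 → (3.827,1.000)–(4.000,0.859)
cell (3,1): code 1100 → (3.296,2.000)–(3.827,1.000)
cell (3,2): code 1000 → (4.000,2.873)–(3.296,2.000)
cell (4,0): code 0010 → (4.000,0.859)–(4.725,1.000)
cell (4,1): code 0111 → (4.725,1.000)–(5.000,1.076)
cell (4,2): code 1001 → (5.000,2.692)–(4.000,2.873)
cell (5,1): code 0010 → (5.000,1.076)–(5.492,2.000)
cell (5,2): code 0001 → (5.492,2.000)–(5.000,2.692)
total: 8 segments, chained into 1 closed loop(s), length Σ = 6.413339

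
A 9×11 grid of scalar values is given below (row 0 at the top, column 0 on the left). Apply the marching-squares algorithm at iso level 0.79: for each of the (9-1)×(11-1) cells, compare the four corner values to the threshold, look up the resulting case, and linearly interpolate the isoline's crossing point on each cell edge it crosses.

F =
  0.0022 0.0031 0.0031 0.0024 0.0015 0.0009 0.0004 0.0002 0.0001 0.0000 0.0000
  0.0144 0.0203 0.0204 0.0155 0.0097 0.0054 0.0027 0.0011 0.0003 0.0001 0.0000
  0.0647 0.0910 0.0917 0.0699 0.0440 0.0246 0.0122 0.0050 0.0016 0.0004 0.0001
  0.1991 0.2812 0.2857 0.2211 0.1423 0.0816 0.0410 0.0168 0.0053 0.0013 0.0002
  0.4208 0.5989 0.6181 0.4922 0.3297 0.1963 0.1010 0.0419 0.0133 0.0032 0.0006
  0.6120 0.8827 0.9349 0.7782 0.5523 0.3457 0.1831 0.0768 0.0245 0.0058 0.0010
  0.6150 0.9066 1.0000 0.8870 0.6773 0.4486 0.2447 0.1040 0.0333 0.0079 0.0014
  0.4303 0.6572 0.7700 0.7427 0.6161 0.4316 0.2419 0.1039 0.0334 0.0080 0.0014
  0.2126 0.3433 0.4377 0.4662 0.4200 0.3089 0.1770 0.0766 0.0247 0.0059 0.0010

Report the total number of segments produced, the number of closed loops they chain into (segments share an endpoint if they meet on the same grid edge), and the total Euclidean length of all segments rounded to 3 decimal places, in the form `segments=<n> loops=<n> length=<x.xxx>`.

segments=10 loops=1 length=8.206

cell (4,0): code 0100 → (4.673,1.000)–(5.000,0.658)
cell (4,1): code 1100 → (4.543,2.000)–(4.673,1.000)
cell (4,2): code 1000 → (5.000,2.925)–(4.543,2.000)
cell (5,0): code 0110 → (5.000,0.658)–(6.000,0.600)
cell (5,2): code 1101 → (5.108,3.000)–(5.000,2.925)
cell (5,3): code 1000 → (6.000,3.463)–(5.108,3.000)
cell (6,0): code 0010 → (6.000,0.600)–(6.468,1.000)
cell (6,1): code 0011 → (6.468,1.000)–(6.913,2.000)
cell (6,2): code 0011 → (6.913,2.000)–(6.672,3.000)
cell (6,3): code 0001 → (6.672,3.000)–(6.000,3.463)
total: 10 segments, chained into 1 closed loop(s), length Σ = 8.206002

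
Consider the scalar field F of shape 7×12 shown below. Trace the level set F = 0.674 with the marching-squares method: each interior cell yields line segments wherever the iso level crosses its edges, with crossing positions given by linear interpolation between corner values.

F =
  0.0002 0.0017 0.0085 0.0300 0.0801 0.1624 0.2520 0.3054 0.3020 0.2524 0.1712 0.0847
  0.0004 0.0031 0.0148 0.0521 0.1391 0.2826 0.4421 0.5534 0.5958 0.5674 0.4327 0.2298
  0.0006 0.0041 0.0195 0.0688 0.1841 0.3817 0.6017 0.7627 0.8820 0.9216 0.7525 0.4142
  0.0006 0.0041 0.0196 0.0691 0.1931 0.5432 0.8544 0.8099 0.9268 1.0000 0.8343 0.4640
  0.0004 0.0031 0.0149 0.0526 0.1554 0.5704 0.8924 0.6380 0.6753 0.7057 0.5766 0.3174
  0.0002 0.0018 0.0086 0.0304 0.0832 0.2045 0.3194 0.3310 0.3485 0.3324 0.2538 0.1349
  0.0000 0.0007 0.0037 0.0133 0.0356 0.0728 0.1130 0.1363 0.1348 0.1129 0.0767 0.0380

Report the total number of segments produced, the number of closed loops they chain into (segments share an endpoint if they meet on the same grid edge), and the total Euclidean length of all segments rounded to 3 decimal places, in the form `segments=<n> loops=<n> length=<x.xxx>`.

segments=18 loops=1 length=13.511

cell (1,6): code 0100 → (1.576,7.000)–(2.000,6.449)
cell (1,7): code 1100 → (1.273,8.000)–(1.576,7.000)
cell (1,8): code 1100 → (1.301,9.000)–(1.273,8.000)
cell (1,9): code 1100 → (1.755,10.000)–(1.301,9.000)
cell (1,10): code 1000 → (2.000,10.232)–(1.755,10.000)
cell (2,5): code 0100 → (2.286,6.000)–(3.000,5.420)
cell (2,6): code 1110 → (2.000,6.449)–(2.286,6.000)
cell (2,10): code 1001 → (3.000,10.433)–(2.000,10.232)
cell (3,5): code 0110 → (3.000,5.420)–(4.000,5.322)
cell (3,6): code 1011 → (4.000,6.858)–(3.791,7.000)
cell (3,7): code 0111 → (3.791,7.000)–(4.000,7.965)
cell (3,9): code 1011 → (4.000,9.246)–(3.622,10.000)
cell (3,10): code 0001 → (3.622,10.000)–(3.000,10.433)
cell (4,5): code 0010 → (4.000,5.322)–(4.381,6.000)
cell (4,6): code 0001 → (4.381,6.000)–(4.000,6.858)
cell (4,7): code 0010 → (4.000,7.965)–(4.004,8.000)
cell (4,8): code 0011 → (4.004,8.000)–(4.085,9.000)
cell (4,9): code 0001 → (4.085,9.000)–(4.000,9.246)
total: 18 segments, chained into 1 closed loop(s), length Σ = 13.510600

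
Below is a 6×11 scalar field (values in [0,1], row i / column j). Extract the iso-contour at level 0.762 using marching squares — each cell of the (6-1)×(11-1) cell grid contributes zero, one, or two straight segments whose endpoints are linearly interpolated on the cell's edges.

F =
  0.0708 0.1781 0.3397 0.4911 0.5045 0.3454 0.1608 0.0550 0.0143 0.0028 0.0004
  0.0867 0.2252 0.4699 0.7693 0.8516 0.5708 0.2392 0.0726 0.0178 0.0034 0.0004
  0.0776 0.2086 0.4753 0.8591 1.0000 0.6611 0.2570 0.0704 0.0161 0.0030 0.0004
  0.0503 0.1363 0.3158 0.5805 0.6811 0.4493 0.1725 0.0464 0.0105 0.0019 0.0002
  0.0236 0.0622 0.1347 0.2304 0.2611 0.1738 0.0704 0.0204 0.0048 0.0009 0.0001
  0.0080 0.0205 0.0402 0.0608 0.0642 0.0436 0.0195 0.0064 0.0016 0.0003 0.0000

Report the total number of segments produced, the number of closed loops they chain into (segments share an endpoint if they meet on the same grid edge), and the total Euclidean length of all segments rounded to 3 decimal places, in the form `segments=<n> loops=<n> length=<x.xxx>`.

cell (0,2): code 0100 → (0.974,3.000)–(1.000,2.976)
cell (0,3): code 1100 → (0.742,4.000)–(0.974,3.000)
cell (0,4): code 1000 → (1.000,4.319)–(0.742,4.000)
cell (1,2): code 0110 → (1.000,2.976)–(2.000,2.747)
cell (1,4): code 1001 → (2.000,4.702)–(1.000,4.319)
cell (2,2): code 0010 → (2.000,2.747)–(2.349,3.000)
cell (2,3): code 0011 → (2.349,3.000)–(2.746,4.000)
cell (2,4): code 0001 → (2.746,4.000)–(2.000,4.702)
total: 8 segments, chained into 1 closed loop(s), length Σ = 6.101152

segments=8 loops=1 length=6.101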